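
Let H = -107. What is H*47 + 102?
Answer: -4927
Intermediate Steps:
H*47 + 102 = -107*47 + 102 = -5029 + 102 = -4927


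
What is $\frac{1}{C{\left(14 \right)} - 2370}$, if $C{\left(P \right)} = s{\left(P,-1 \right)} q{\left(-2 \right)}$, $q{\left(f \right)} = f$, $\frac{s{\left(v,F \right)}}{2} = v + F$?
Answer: $- \frac{1}{2422} \approx -0.00041288$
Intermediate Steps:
$s{\left(v,F \right)} = 2 F + 2 v$ ($s{\left(v,F \right)} = 2 \left(v + F\right) = 2 \left(F + v\right) = 2 F + 2 v$)
$C{\left(P \right)} = 4 - 4 P$ ($C{\left(P \right)} = \left(2 \left(-1\right) + 2 P\right) \left(-2\right) = \left(-2 + 2 P\right) \left(-2\right) = 4 - 4 P$)
$\frac{1}{C{\left(14 \right)} - 2370} = \frac{1}{\left(4 - 56\right) - 2370} = \frac{1}{-52 - 2370} = \frac{1}{-2422} = - \frac{1}{2422}$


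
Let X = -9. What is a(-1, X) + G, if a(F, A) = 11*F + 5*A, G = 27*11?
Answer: 241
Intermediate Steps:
G = 297
a(F, A) = 5*A + 11*F
a(-1, X) + G = (5*(-9) + 11*(-1)) + 297 = (-45 - 11) + 297 = -56 + 297 = 241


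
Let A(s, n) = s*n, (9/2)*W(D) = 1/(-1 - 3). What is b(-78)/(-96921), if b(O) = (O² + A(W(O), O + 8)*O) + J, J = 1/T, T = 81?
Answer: -468235/7850601 ≈ -0.059643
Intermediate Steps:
W(D) = -1/18 (W(D) = 2/(9*(-1 - 3)) = (2/9)/(-4) = (2/9)*(-¼) = -1/18)
A(s, n) = n*s
J = 1/81 ≈ 0.012346
b(O) = 1/81 + O² + O*(-4/9 - O/18) (b(O) = (O² + ((O + 8)*(-1/18))*O) + 1/81 = (O² + ((8 + O)*(-1/18))*O) + 1/81 = (O² + (-4/9 - O/18)*O) + 1/81 = (O² + O*(-4/9 - O/18)) + 1/81 = 1/81 + O² + O*(-4/9 - O/18))
b(-78)/(-96921) = (1/81 - 4/9*(-78) + (17/18)*(-78)²)/(-96921) = (1/81 + 104/3 + (17/18)*6084)*(-1/96921) = (1/81 + 104/3 + 5746)*(-1/96921) = (468235/81)*(-1/96921) = -468235/7850601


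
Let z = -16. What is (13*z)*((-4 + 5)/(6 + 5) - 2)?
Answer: 4368/11 ≈ 397.09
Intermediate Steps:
(13*z)*((-4 + 5)/(6 + 5) - 2) = (13*(-16))*((-4 + 5)/(6 + 5) - 2) = -208*(1/11 - 2) = -208*(-21/11) = 4368/11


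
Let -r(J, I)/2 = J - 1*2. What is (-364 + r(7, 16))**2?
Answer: 139876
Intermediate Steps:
r(J, I) = 4 - 2*J (r(J, I) = -2*(J - 1*2) = -2*(J - 2) = -2*(-2 + J) = 4 - 2*J)
(-364 + r(7, 16))**2 = (-364 + (4 - 2*7))**2 = (-364 + (4 - 14))**2 = (-364 - 10)**2 = (-374)**2 = 139876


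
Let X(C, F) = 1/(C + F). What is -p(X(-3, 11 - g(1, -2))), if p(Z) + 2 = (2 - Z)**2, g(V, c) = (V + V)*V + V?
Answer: -31/25 ≈ -1.2400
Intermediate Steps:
g(V, c) = V + 2*V**2 (g(V, c) = (2*V)*V + V = 2*V**2 + V = V + 2*V**2)
p(Z) = -2 + (2 - Z)**2
-p(X(-3, 11 - g(1, -2))) = -(-2 + (-2 + 1/(-3 + (11 - (1 + 2*1))))**2) = -(-2 + (-2 + 1/(-3 + (11 - (1 + 2))))**2) = -(-2 + (-2 + 1/(-3 + (11 - 3)))**2) = -(-2 + (-2 + 1/(-3 + 8))**2) = -(-2 + (-2 + 1/5)**2) = -(-2 + (-9/5)**2) = -(-2 + 81/25) = -1*31/25 = -31/25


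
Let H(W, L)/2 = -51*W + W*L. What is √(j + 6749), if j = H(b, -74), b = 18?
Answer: √2249 ≈ 47.424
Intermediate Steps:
H(W, L) = -102*W + 2*L*W (H(W, L) = 2*(-51*W + W*L) = 2*(-51*W + L*W) = -102*W + 2*L*W)
j = -4500 (j = 2*18*(-51 - 74) = 2*18*(-125) = -4500)
√(j + 6749) = √(-4500 + 6749) = √2249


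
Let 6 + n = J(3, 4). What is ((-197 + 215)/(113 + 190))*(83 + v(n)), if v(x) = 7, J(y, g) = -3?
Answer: 540/101 ≈ 5.3465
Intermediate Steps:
n = -9 (n = -6 - 3 = -9)
((-197 + 215)/(113 + 190))*(83 + v(n)) = ((-197 + 215)/(113 + 190))*(83 + 7) = (18/303)*90 = (18*(1/303))*90 = (6/101)*90 = 540/101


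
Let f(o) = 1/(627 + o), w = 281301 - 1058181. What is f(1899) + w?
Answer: -1962398879/2526 ≈ -7.7688e+5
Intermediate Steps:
w = -776880
f(1899) + w = 1/(627 + 1899) - 776880 = 1/2526 - 776880 = -1962398879/2526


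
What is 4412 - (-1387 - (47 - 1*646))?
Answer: 5200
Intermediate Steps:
4412 - (-1387 - (47 - 1*646)) = 4412 - (-1387 - (47 - 646)) = 4412 - (-1387 - 1*(-599)) = 4412 - (-1387 + 599) = 4412 - 1*(-788) = 4412 + 788 = 5200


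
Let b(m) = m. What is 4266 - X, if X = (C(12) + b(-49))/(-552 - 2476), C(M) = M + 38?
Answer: 12917449/3028 ≈ 4266.0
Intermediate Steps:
C(M) = 38 + M
X = -1/3028 (X = ((38 + 12) - 49)/(-552 - 2476) = (50 - 49)/(-3028) = 1*(-1/3028) = -1/3028 ≈ -0.00033025)
4266 - X = 4266 - 1*(-1/3028) = 4266 + 1/3028 = 12917449/3028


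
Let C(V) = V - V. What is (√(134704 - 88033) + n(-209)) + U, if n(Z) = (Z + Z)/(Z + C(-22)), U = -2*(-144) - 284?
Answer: 6 + √46671 ≈ 222.03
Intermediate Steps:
C(V) = 0
U = 4 (U = 288 - 284 = 4)
n(Z) = 2 (n(Z) = (Z + Z)/(Z + 0) = (2*Z)/Z = 2)
(√(134704 - 88033) + n(-209)) + U = (√(134704 - 88033) + 2) + 4 = (√46671 + 2) + 4 = (2 + √46671) + 4 = 6 + √46671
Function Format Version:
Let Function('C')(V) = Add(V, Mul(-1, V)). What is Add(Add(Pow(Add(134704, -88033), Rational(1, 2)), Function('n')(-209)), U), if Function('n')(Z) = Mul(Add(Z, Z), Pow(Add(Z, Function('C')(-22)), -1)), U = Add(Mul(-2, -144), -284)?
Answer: Add(6, Pow(46671, Rational(1, 2))) ≈ 222.03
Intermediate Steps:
Function('C')(V) = 0
U = 4 (U = Add(288, -284) = 4)
Function('n')(Z) = 2 (Function('n')(Z) = Mul(Add(Z, Z), Pow(Add(Z, 0), -1)) = Mul(Mul(2, Z), Pow(Z, -1)) = 2)
Add(Add(Pow(Add(134704, -88033), Rational(1, 2)), Function('n')(-209)), U) = Add(Add(Pow(Add(134704, -88033), Rational(1, 2)), 2), 4) = Add(Add(Pow(46671, Rational(1, 2)), 2), 4) = Add(Add(2, Pow(46671, Rational(1, 2))), 4) = Add(6, Pow(46671, Rational(1, 2)))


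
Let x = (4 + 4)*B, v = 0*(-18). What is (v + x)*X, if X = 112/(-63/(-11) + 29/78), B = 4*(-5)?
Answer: -15375360/5233 ≈ -2938.2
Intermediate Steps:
B = -20
v = 0
X = 96096/5233 (X = 112/(-63*(-1/11) + 29*(1/78)) = 112/(63/11 + 29/78) = 112/(5233/858) = 112*(858/5233) = 96096/5233 ≈ 18.363)
x = -160 (x = (4 + 4)*(-20) = 8*(-20) = -160)
(v + x)*X = (0 - 160)*(96096/5233) = -160*96096/5233 = -15375360/5233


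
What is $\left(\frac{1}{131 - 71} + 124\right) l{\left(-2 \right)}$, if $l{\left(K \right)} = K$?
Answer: $- \frac{7441}{30} \approx -248.03$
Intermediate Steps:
$\left(\frac{1}{131 - 71} + 124\right) l{\left(-2 \right)} = \left(\frac{1}{131 - 71} + 124\right) \left(-2\right) = \left(\frac{1}{60} + 124\right) \left(-2\right) = \frac{7441}{60} \left(-2\right) = - \frac{7441}{30}$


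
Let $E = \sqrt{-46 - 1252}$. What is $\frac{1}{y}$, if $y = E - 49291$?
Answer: $- \frac{4481}{220873089} - \frac{i \sqrt{1298}}{2429603979} \approx -2.0288 \cdot 10^{-5} - 1.4829 \cdot 10^{-8} i$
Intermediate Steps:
$E = i \sqrt{1298}$ ($E = \sqrt{-1298} = i \sqrt{1298} \approx 36.028 i$)
$y = -49291 + i \sqrt{1298}$ ($y = i \sqrt{1298} - 49291 = -49291 + i \sqrt{1298} \approx -49291.0 + 36.028 i$)
$\frac{1}{y} = \frac{1}{-49291 + i \sqrt{1298}}$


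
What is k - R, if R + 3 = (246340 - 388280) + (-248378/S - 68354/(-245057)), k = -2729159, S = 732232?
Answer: -232123173597693483/89719288612 ≈ -2.5872e+6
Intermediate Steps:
R = -12735030391343825/89719288612 (R = -3 + ((246340 - 388280) + (-248378/732232 - 68354/(-245057))) = -3 + (-141940 + (-248378*1/732232 - 68354*(-1/245057))) = -3 + (-141940 + (-124189/366116 + 68354/245057)) = -3 + (-141940 - 5407890709/89719288612) = -3 - 12734761233477989/89719288612 = -12735030391343825/89719288612 ≈ -1.4194e+5)
k - R = -2729159 - 1*(-12735030391343825/89719288612) = -2729159 + 12735030391343825/89719288612 = -232123173597693483/89719288612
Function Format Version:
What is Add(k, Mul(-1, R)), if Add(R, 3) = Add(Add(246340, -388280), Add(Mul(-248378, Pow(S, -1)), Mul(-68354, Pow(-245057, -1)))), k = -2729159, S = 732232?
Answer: Rational(-232123173597693483, 89719288612) ≈ -2.5872e+6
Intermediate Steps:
R = Rational(-12735030391343825, 89719288612) (R = Add(-3, Add(Add(246340, -388280), Add(Mul(-248378, Pow(732232, -1)), Mul(-68354, Pow(-245057, -1))))) = Add(-3, Add(-141940, Add(Mul(-248378, Rational(1, 732232)), Mul(-68354, Rational(-1, 245057))))) = Add(-3, Add(-141940, Add(Rational(-124189, 366116), Rational(68354, 245057)))) = Add(-3, Add(-141940, Rational(-5407890709, 89719288612))) = Add(-3, Rational(-12734761233477989, 89719288612)) = Rational(-12735030391343825, 89719288612) ≈ -1.4194e+5)
Add(k, Mul(-1, R)) = Add(-2729159, Mul(-1, Rational(-12735030391343825, 89719288612))) = Add(-2729159, Rational(12735030391343825, 89719288612)) = Rational(-232123173597693483, 89719288612)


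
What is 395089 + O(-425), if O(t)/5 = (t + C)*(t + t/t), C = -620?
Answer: 2610489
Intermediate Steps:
O(t) = 5*(1 + t)*(-620 + t) (O(t) = 5*((t - 620)*(t + t/t)) = 5*((-620 + t)*(t + 1)) = 5*((-620 + t)*(1 + t)) = 5*((1 + t)*(-620 + t)) = 5*(1 + t)*(-620 + t))
395089 + O(-425) = 395089 + (-3100 - 3095*(-425) + 5*(-425)²) = 395089 + (-3100 + 1315375 + 5*180625) = 395089 + (-3100 + 1315375 + 903125) = 395089 + 2215400 = 2610489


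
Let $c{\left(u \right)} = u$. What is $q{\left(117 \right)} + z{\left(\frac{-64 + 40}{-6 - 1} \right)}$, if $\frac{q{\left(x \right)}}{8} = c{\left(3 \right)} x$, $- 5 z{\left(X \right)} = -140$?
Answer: $2836$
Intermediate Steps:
$z{\left(X \right)} = 28$ ($z{\left(X \right)} = \left(- \frac{1}{5}\right) \left(-140\right) = 28$)
$q{\left(x \right)} = 24 x$ ($q{\left(x \right)} = 8 \cdot 3 x = 24 x$)
$q{\left(117 \right)} + z{\left(\frac{-64 + 40}{-6 - 1} \right)} = 24 \cdot 117 + 28 = 2808 + 28 = 2836$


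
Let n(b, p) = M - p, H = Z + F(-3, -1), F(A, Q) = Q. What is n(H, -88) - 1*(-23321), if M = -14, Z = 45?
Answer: 23395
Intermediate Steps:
H = 44 (H = 45 - 1 = 44)
n(b, p) = -14 - p
n(H, -88) - 1*(-23321) = (-14 - 1*(-88)) - 1*(-23321) = (-14 + 88) + 23321 = 74 + 23321 = 23395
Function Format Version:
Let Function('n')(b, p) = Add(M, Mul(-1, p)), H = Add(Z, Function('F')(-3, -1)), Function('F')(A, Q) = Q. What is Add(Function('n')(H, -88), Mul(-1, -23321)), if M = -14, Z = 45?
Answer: 23395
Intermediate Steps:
H = 44 (H = Add(45, -1) = 44)
Function('n')(b, p) = Add(-14, Mul(-1, p))
Add(Function('n')(H, -88), Mul(-1, -23321)) = Add(Add(-14, Mul(-1, -88)), Mul(-1, -23321)) = Add(Add(-14, 88), 23321) = Add(74, 23321) = 23395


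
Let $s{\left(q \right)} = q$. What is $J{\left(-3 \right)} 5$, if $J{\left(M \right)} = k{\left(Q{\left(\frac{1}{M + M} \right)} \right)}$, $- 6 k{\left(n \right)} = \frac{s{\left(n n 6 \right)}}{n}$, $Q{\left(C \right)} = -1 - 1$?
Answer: $10$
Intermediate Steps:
$Q{\left(C \right)} = -2$
$k{\left(n \right)} = - n$ ($k{\left(n \right)} = - \frac{n n 6 \frac{1}{n}}{6} = - \frac{n^{2} \cdot 6 \frac{1}{n}}{6} = - \frac{6 n^{2} \frac{1}{n}}{6} = - \frac{6 n}{6} = - n$)
$J{\left(M \right)} = 2$ ($J{\left(M \right)} = \left(-1\right) \left(-2\right) = 2$)
$J{\left(-3 \right)} 5 = 2 \cdot 5 = 10$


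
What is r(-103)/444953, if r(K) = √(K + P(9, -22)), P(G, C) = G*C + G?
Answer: 2*I*√73/444953 ≈ 3.8404e-5*I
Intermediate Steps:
P(G, C) = G + C*G (P(G, C) = C*G + G = G + C*G)
r(K) = √(-189 + K) (r(K) = √(K + 9*(1 - 22)) = √(K + 9*(-21)) = √(K - 189) = √(-189 + K))
r(-103)/444953 = √(-189 - 103)/444953 = √(-292)*(1/444953) = (2*I*√73)*(1/444953) = 2*I*√73/444953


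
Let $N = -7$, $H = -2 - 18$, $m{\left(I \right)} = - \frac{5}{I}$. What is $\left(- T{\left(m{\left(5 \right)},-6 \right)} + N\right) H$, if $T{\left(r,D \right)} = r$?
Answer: $120$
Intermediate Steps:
$H = -20$ ($H = -2 - 18 = -20$)
$\left(- T{\left(m{\left(5 \right)},-6 \right)} + N\right) H = \left(- \frac{-5}{5} - 7\right) \left(-20\right) = \left(\left(-1\right) \left(-1\right) - 7\right) \left(-20\right) = \left(1 - 7\right) \left(-20\right) = \left(-6\right) \left(-20\right) = 120$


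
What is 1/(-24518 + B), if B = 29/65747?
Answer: -65747/1611984917 ≈ -4.0786e-5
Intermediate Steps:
B = 29/65747 (B = 29*(1/65747) = 29/65747 ≈ 0.00044108)
1/(-24518 + B) = 1/(-24518 + 29/65747) = 1/(-1611984917/65747) = -65747/1611984917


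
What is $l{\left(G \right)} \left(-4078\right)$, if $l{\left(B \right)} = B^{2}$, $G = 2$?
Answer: $-16312$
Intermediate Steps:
$l{\left(G \right)} \left(-4078\right) = 2^{2} \left(-4078\right) = 4 \left(-4078\right) = -16312$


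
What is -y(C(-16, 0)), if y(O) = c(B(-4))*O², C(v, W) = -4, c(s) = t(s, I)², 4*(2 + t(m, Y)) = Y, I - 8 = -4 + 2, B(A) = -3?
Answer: -4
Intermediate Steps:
I = 6 (I = 8 + (-4 + 2) = 8 - 2 = 6)
t(m, Y) = -2 + Y/4
c(s) = ¼ (c(s) = (-2 + (¼)*6)² = (-2 + 3/2)² = (-½)² = ¼)
y(O) = O²/4
-y(C(-16, 0)) = -(-4)²/4 = -16/4 = -1*4 = -4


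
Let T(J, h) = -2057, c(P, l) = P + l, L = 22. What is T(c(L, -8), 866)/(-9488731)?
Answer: 2057/9488731 ≈ 0.00021678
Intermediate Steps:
T(c(L, -8), 866)/(-9488731) = -2057/(-9488731) = -2057*(-1/9488731) = 2057/9488731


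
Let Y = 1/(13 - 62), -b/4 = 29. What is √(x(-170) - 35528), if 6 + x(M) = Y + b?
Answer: I*√1746851/7 ≈ 188.81*I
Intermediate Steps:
b = -116 (b = -4*29 = -116)
Y = -1/49 (Y = 1/(-49) = -1/49 ≈ -0.020408)
x(M) = -5979/49 (x(M) = -6 + (-1/49 - 116) = -6 - 5685/49 = -5979/49)
√(x(-170) - 35528) = √(-5979/49 - 35528) = √(-1746851/49) = I*√1746851/7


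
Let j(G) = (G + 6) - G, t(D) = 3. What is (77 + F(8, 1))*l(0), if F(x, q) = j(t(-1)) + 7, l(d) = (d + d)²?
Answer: 0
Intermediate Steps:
j(G) = 6 (j(G) = (6 + G) - G = 6)
l(d) = 4*d² (l(d) = (2*d)² = 4*d²)
F(x, q) = 13 (F(x, q) = 6 + 7 = 13)
(77 + F(8, 1))*l(0) = (77 + 13)*(4*0²) = 90*(4*0) = 90*0 = 0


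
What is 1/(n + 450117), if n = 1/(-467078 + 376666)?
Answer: 90412/40695978203 ≈ 2.2216e-6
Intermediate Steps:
n = -1/90412 (n = 1/(-90412) = -1/90412 ≈ -1.1060e-5)
1/(n + 450117) = 1/(-1/90412 + 450117) = 1/(40695978203/90412) = 90412/40695978203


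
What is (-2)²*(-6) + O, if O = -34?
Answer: -58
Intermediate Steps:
(-2)²*(-6) + O = (-2)²*(-6) - 34 = 4*(-6) - 34 = -24 - 34 = -58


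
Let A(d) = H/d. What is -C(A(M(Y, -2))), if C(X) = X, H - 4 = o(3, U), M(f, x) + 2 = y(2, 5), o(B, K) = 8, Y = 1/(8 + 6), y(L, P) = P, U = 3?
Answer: -4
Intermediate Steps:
Y = 1/14 ≈ 0.071429
M(f, x) = 3 (M(f, x) = -2 + 5 = 3)
H = 12 (H = 4 + 8 = 12)
A(d) = 12/d
-C(A(M(Y, -2))) = -12/3 = -1*4 = -4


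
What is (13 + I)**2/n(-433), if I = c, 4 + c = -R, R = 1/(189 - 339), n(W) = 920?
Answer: 1825201/20700000 ≈ 0.088174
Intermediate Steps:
R = -1/150 (R = 1/(-150) = -1/150 ≈ -0.0066667)
c = -599/150 (c = -4 - 1*(-1/150) = -4 + 1/150 = -599/150 ≈ -3.9933)
I = -599/150 ≈ -3.9933
(13 + I)**2/n(-433) = (13 - 599/150)**2/920 = (1351/150)**2*(1/920) = (1825201/22500)*(1/920) = 1825201/20700000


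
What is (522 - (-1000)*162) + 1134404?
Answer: 1296926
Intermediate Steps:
(522 - (-1000)*162) + 1134404 = (522 - 1000*(-162)) + 1134404 = (522 + 162000) + 1134404 = 162522 + 1134404 = 1296926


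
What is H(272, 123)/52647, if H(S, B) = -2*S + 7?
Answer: -179/17549 ≈ -0.010200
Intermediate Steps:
H(S, B) = 7 - 2*S
H(272, 123)/52647 = (7 - 2*272)/52647 = (7 - 544)*(1/52647) = -537*1/52647 = -179/17549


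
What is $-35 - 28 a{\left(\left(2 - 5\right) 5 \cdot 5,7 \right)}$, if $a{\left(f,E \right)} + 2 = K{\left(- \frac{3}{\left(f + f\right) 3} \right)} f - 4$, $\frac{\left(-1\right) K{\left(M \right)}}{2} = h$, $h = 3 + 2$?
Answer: $-20867$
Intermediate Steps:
$h = 5$
$K{\left(M \right)} = -10$ ($K{\left(M \right)} = \left(-2\right) 5 = -10$)
$a{\left(f,E \right)} = -6 - 10 f$ ($a{\left(f,E \right)} = -2 - \left(4 + 10 f\right) = -6 - 10 f$)
$-35 - 28 a{\left(\left(2 - 5\right) 5 \cdot 5,7 \right)} = -35 - 28 \left(-6 - 10 \left(2 - 5\right) 5 \cdot 5\right) = -35 - 28 \left(-6 - 10 \left(-3\right) 5 \cdot 5\right) = -35 - 28 \left(-6 - 10 \left(\left(-15\right) 5\right)\right) = -35 - 28 \left(-6 - -750\right) = -35 - 28 \left(-6 + 750\right) = -35 - 20832 = -20867$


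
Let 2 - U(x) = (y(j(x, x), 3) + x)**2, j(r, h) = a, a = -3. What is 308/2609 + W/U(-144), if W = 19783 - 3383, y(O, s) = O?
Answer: -881284/1374943 ≈ -0.64096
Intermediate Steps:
j(r, h) = -3
W = 16400
U(x) = 2 - (-3 + x)**2
308/2609 + W/U(-144) = 308/2609 + 16400/(2 - (-3 - 144)**2) = 308*(1/2609) + 16400/(2 - 1*(-147)**2) = 308/2609 + 16400/(2 - 1*21609) = 308/2609 + 16400/(2 - 21609) = 308/2609 + 16400/(-21607) = 308/2609 + 16400*(-1/21607) = 308/2609 - 400/527 = -881284/1374943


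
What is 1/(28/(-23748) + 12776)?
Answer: 5937/75851105 ≈ 7.8272e-5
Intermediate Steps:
1/(28/(-23748) + 12776) = 1/(28*(-1/23748) + 12776) = 1/(-7/5937 + 12776) = 1/(75851105/5937) = 5937/75851105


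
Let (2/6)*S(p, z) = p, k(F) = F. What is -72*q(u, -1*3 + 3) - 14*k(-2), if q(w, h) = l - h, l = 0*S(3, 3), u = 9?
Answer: 28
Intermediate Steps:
S(p, z) = 3*p
l = 0 (l = 0*(3*3) = 0*9 = 0)
q(w, h) = -h (q(w, h) = 0 - h = -h)
-72*q(u, -1*3 + 3) - 14*k(-2) = -(-72)*(-1*3 + 3) - 14*(-2) = -(-72)*(-3 + 3) + 28 = -(-72)*0 + 28 = -72*0 + 28 = 0 + 28 = 28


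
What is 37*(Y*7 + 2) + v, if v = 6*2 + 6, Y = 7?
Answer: 1905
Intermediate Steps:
v = 18 (v = 12 + 6 = 18)
37*(Y*7 + 2) + v = 37*(7*7 + 2) + 18 = 37*(49 + 2) + 18 = 37*51 + 18 = 1887 + 18 = 1905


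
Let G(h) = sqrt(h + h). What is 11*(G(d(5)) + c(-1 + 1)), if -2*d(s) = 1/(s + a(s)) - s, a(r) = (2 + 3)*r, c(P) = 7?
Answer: 77 + 11*sqrt(4470)/30 ≈ 101.51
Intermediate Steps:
a(r) = 5*r
d(s) = s/2 - 1/(12*s) (d(s) = -(1/(s + 5*s) - s)/2 = -(1/(6*s) - s)/2 = -(-s + 1/(6*s))/2 = s/2 - 1/(12*s))
G(h) = sqrt(2)*sqrt(h) (G(h) = sqrt(2*h) = sqrt(2)*sqrt(h))
11*(G(d(5)) + c(-1 + 1)) = 11*(sqrt(2)*sqrt((1/2)*5 - 1/12/5) + 7) = 11*(sqrt(2)*sqrt(5/2 - 1/12*1/5) + 7) = 11*(sqrt(2)*sqrt(5/2 - 1/60) + 7) = 11*(sqrt(2)*sqrt(149/60) + 7) = 11*(sqrt(2)*(sqrt(2235)/30) + 7) = 11*(sqrt(4470)/30 + 7) = 11*(7 + sqrt(4470)/30) = 77 + 11*sqrt(4470)/30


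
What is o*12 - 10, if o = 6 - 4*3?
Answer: -82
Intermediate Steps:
o = -6 (o = 6 - 12 = -6)
o*12 - 10 = -6*12 - 10 = -72 - 10 = -82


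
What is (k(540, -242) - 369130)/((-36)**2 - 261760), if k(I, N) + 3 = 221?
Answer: 23057/16279 ≈ 1.4164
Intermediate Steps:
k(I, N) = 218 (k(I, N) = -3 + 221 = 218)
(k(540, -242) - 369130)/((-36)**2 - 261760) = (218 - 369130)/((-36)**2 - 261760) = -368912/(1296 - 261760) = -368912/(-260464) = -368912*(-1/260464) = 23057/16279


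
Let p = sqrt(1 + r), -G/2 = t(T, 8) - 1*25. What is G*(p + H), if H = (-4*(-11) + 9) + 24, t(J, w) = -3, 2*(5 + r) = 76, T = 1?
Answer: 4312 + 56*sqrt(34) ≈ 4638.5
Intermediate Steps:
r = 33 (r = -5 + (1/2)*76 = -5 + 38 = 33)
H = 77 (H = (44 + 9) + 24 = 53 + 24 = 77)
G = 56 (G = -2*(-3 - 1*25) = -2*(-3 - 25) = -2*(-28) = 56)
p = sqrt(34) (p = sqrt(1 + 33) = sqrt(34) ≈ 5.8309)
G*(p + H) = 56*(sqrt(34) + 77) = 56*(77 + sqrt(34)) = 4312 + 56*sqrt(34)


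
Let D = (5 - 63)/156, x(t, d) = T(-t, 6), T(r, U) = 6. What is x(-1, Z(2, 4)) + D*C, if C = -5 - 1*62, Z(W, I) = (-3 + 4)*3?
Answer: 2411/78 ≈ 30.910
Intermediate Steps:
Z(W, I) = 3 (Z(W, I) = 1*3 = 3)
x(t, d) = 6
C = -67 (C = -5 - 62 = -67)
D = -29/78 (D = -58*1/156 = -29/78 ≈ -0.37179)
x(-1, Z(2, 4)) + D*C = 6 - 29/78*(-67) = 6 + 1943/78 = 2411/78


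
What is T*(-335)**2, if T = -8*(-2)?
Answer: 1795600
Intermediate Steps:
T = 16
T*(-335)**2 = 16*(-335)**2 = 16*112225 = 1795600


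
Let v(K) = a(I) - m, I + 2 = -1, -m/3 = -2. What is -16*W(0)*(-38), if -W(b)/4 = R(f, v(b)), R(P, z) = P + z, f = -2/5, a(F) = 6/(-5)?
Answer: 92416/5 ≈ 18483.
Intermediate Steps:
m = 6 (m = -3*(-2) = 6)
I = -3 (I = -2 - 1 = -3)
a(F) = -6/5 (a(F) = 6*(-⅕) = -6/5)
v(K) = -36/5 (v(K) = -6/5 - 1*6 = -6/5 - 6 = -36/5)
f = -⅖ (f = -2*⅕ = -⅖ ≈ -0.40000)
W(b) = 152/5 (W(b) = -4*(-⅖ - 36/5) = -4*(-38/5) = 152/5)
-16*W(0)*(-38) = -16*152/5*(-38) = -2432/5*(-38) = 92416/5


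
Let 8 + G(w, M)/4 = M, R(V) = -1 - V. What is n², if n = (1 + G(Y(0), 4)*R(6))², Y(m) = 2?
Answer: 163047361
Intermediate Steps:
G(w, M) = -32 + 4*M
n = 12769 (n = (1 + (-32 + 4*4)*(-1 - 1*6))² = (1 + (-32 + 16)*(-1 - 6))² = (1 - 16*(-7))² = (1 + 112)² = 113² = 12769)
n² = 12769² = 163047361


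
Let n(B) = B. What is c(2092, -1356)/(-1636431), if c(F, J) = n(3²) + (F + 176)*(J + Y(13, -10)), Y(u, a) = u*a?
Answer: 1123413/545477 ≈ 2.0595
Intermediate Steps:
Y(u, a) = a*u
c(F, J) = 9 + (-130 + J)*(176 + F) (c(F, J) = 3² + (F + 176)*(J - 10*13) = 9 + (176 + F)*(J - 130) = 9 + (176 + F)*(-130 + J) = 9 + (-130 + J)*(176 + F))
c(2092, -1356)/(-1636431) = (-22871 - 130*2092 + 176*(-1356) + 2092*(-1356))/(-1636431) = (-22871 - 271960 - 238656 - 2836752)*(-1/1636431) = -3370239*(-1/1636431) = 1123413/545477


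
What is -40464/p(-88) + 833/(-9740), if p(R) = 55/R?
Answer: 630590143/9740 ≈ 64742.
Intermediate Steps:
-40464/p(-88) + 833/(-9740) = -40464/(55/(-88)) + 833/(-9740) = -40464/(55*(-1/88)) + 833*(-1/9740) = -40464/(-5/8) - 833/9740 = -40464*(-8/5) - 833/9740 = 323712/5 - 833/9740 = 630590143/9740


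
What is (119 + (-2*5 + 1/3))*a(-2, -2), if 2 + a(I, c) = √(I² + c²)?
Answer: -656/3 + 656*√2/3 ≈ 90.575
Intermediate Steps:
a(I, c) = -2 + √(I² + c²)
(119 + (-2*5 + 1/3))*a(-2, -2) = (119 + (-2*5 + 1/3))*(-2 + √((-2)² + (-2)²)) = (119 + (-10 + ⅓))*(-2 + √(4 + 4)) = (119 - 29/3)*(-2 + √8) = 328*(-2 + 2*√2)/3 = -656/3 + 656*√2/3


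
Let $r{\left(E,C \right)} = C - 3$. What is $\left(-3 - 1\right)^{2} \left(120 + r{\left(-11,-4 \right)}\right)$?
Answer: $1808$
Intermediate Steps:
$r{\left(E,C \right)} = -3 + C$
$\left(-3 - 1\right)^{2} \left(120 + r{\left(-11,-4 \right)}\right) = \left(-3 - 1\right)^{2} \left(120 - 7\right) = \left(-4\right)^{2} \left(120 - 7\right) = 16 \cdot 113 = 1808$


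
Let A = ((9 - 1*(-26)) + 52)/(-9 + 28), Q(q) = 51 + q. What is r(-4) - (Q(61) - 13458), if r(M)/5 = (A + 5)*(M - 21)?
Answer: 230824/19 ≈ 12149.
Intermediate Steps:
A = 87/19 (A = ((9 + 26) + 52)/19 = (35 + 52)*(1/19) = 87*(1/19) = 87/19 ≈ 4.5789)
r(M) = -19110/19 + 910*M/19 (r(M) = 5*((87/19 + 5)*(M - 21)) = 5*(182*(-21 + M)/19) = 5*(-3822/19 + 182*M/19) = -19110/19 + 910*M/19)
r(-4) - (Q(61) - 13458) = (-19110/19 + (910/19)*(-4)) - ((51 + 61) - 13458) = (-19110/19 - 3640/19) - (112 - 13458) = -22750/19 - 1*(-13346) = -22750/19 + 13346 = 230824/19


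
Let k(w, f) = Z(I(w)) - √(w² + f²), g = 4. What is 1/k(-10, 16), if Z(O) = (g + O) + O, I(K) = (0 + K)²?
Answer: 51/10315 + √89/20630 ≈ 0.0054016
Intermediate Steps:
I(K) = K²
Z(O) = 4 + 2*O (Z(O) = (4 + O) + O = 4 + 2*O)
k(w, f) = 4 - √(f² + w²) + 2*w² (k(w, f) = (4 + 2*w²) - √(w² + f²) = (4 + 2*w²) - √(f² + w²) = 4 - √(f² + w²) + 2*w²)
1/k(-10, 16) = 1/(4 - √(16² + (-10)²) + 2*(-10)²) = 1/(4 - √(256 + 100) + 2*100) = 1/(4 - √356 + 200) = 1/(4 - 2*√89 + 200) = 1/(204 - 2*√89)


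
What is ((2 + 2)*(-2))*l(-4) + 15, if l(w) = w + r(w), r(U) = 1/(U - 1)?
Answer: 243/5 ≈ 48.600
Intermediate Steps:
r(U) = 1/(-1 + U)
l(w) = w + 1/(-1 + w)
((2 + 2)*(-2))*l(-4) + 15 = ((2 + 2)*(-2))*((1 - 4*(-1 - 4))/(-1 - 4)) + 15 = (4*(-2))*((1 - 4*(-5))/(-5)) + 15 = -(-8)*(1 + 20)/5 + 15 = -(-8)*21/5 + 15 = -8*(-21/5) + 15 = 168/5 + 15 = 243/5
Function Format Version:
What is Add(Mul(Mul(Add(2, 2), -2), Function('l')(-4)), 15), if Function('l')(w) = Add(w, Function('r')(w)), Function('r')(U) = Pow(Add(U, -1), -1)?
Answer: Rational(243, 5) ≈ 48.600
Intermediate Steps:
Function('r')(U) = Pow(Add(-1, U), -1)
Function('l')(w) = Add(w, Pow(Add(-1, w), -1))
Add(Mul(Mul(Add(2, 2), -2), Function('l')(-4)), 15) = Add(Mul(Mul(Add(2, 2), -2), Mul(Pow(Add(-1, -4), -1), Add(1, Mul(-4, Add(-1, -4))))), 15) = Add(Mul(Mul(4, -2), Mul(Pow(-5, -1), Add(1, Mul(-4, -5)))), 15) = Add(Mul(-8, Mul(Rational(-1, 5), Add(1, 20))), 15) = Add(Mul(-8, Mul(Rational(-1, 5), 21)), 15) = Add(Mul(-8, Rational(-21, 5)), 15) = Add(Rational(168, 5), 15) = Rational(243, 5)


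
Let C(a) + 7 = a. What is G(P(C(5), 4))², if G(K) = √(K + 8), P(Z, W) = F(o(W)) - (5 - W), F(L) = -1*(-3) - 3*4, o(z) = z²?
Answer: -2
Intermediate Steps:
C(a) = -7 + a
F(L) = -9 (F(L) = 3 - 12 = -9)
P(Z, W) = -14 + W (P(Z, W) = -9 - (5 - W) = -9 + (-5 + W) = -14 + W)
G(K) = √(8 + K)
G(P(C(5), 4))² = (√(8 + (-14 + 4)))² = (√(8 - 10))² = (√(-2))² = (I*√2)² = -2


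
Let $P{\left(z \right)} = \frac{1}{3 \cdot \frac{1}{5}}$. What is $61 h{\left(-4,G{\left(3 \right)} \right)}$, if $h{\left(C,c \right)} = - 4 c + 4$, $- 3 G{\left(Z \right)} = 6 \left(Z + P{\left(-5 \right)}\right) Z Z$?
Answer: $20740$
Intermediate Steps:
$P{\left(z \right)} = \frac{5}{3}$ ($P{\left(z \right)} = \frac{1}{3 \cdot \frac{1}{5}} = \frac{1}{\frac{3}{5}} = \frac{5}{3}$)
$G{\left(Z \right)} = - \frac{Z^{2} \left(10 + 6 Z\right)}{3}$ ($G{\left(Z \right)} = - \frac{6 \left(Z + \frac{5}{3}\right) Z Z}{3} = - \frac{6 \left(\frac{5}{3} + Z\right) Z Z}{3} = - \frac{\left(10 + 6 Z\right) Z Z}{3} = - \frac{Z \left(10 + 6 Z\right) Z}{3} = - \frac{Z^{2} \left(10 + 6 Z\right)}{3}$)
$h{\left(C,c \right)} = 4 - 4 c$
$61 h{\left(-4,G{\left(3 \right)} \right)} = 61 \left(4 - 4 \cdot 3^{2} \left(- \frac{10}{3} - 6\right)\right) = 61 \left(4 - 4 \cdot 9 \left(- \frac{10}{3} - 6\right)\right) = 61 \left(4 - 4 \cdot 9 \left(- \frac{28}{3}\right)\right) = 61 \left(4 - -336\right) = 61 \left(4 + 336\right) = 61 \cdot 340 = 20740$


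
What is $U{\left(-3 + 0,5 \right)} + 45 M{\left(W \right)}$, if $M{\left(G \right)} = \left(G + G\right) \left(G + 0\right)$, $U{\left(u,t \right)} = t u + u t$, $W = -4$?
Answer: $1410$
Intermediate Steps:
$U{\left(u,t \right)} = 2 t u$ ($U{\left(u,t \right)} = t u + t u = 2 t u$)
$M{\left(G \right)} = 2 G^{2}$ ($M{\left(G \right)} = 2 G G = 2 G^{2}$)
$U{\left(-3 + 0,5 \right)} + 45 M{\left(W \right)} = 2 \cdot 5 \left(-3 + 0\right) + 45 \cdot 2 \left(-4\right)^{2} = 2 \cdot 5 \left(-3\right) + 45 \cdot 2 \cdot 16 = -30 + 45 \cdot 32 = -30 + 1440 = 1410$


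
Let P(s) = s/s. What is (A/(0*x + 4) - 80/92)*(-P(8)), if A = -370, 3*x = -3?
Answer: 4295/46 ≈ 93.370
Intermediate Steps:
x = -1 (x = (1/3)*(-3) = -1)
P(s) = 1
(A/(0*x + 4) - 80/92)*(-P(8)) = (-370/(0*(-1) + 4) - 80/92)*(-1*1) = (-370/(0 + 4) - 80*1/92)*(-1) = (-370/4 - 20/23)*(-1) = (-370*1/4 - 20/23)*(-1) = (-185/2 - 20/23)*(-1) = -4295/46*(-1) = 4295/46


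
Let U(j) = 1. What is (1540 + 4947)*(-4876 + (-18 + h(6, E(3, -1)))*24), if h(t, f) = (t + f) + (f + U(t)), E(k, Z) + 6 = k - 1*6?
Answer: -36145564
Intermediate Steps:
E(k, Z) = -12 + k (E(k, Z) = -6 + (k - 1*6) = -6 + (k - 6) = -6 + (-6 + k) = -12 + k)
h(t, f) = 1 + t + 2*f (h(t, f) = (t + f) + (f + 1) = (f + t) + (1 + f) = 1 + t + 2*f)
(1540 + 4947)*(-4876 + (-18 + h(6, E(3, -1)))*24) = (1540 + 4947)*(-4876 + (-18 + (1 + 6 + 2*(-12 + 3)))*24) = 6487*(-4876 + (-18 + (1 + 6 + 2*(-9)))*24) = 6487*(-4876 + (-18 + (1 + 6 - 18))*24) = 6487*(-4876 + (-18 - 11)*24) = 6487*(-4876 - 29*24) = 6487*(-4876 - 696) = 6487*(-5572) = -36145564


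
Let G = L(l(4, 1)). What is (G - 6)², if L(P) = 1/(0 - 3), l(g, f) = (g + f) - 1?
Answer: 361/9 ≈ 40.111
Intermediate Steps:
l(g, f) = -1 + f + g (l(g, f) = (f + g) - 1 = -1 + f + g)
L(P) = -⅓ (L(P) = 1/(-3) = -⅓)
G = -⅓ ≈ -0.33333
(G - 6)² = (-⅓ - 6)² = (-19/3)² = 361/9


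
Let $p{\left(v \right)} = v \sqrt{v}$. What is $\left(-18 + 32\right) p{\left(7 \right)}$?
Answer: $98 \sqrt{7} \approx 259.28$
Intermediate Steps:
$p{\left(v \right)} = v^{\frac{3}{2}}$
$\left(-18 + 32\right) p{\left(7 \right)} = \left(-18 + 32\right) 7^{\frac{3}{2}} = 14 \cdot 7 \sqrt{7} = 98 \sqrt{7}$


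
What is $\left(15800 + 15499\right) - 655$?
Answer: $30644$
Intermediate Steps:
$\left(15800 + 15499\right) - 655 = 31299 - 655 = 30644$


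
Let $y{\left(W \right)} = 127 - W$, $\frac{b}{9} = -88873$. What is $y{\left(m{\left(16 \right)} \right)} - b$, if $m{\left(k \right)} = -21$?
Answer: $800005$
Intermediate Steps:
$b = -799857$ ($b = 9 \left(-88873\right) = -799857$)
$y{\left(m{\left(16 \right)} \right)} - b = \left(127 - -21\right) - -799857 = \left(127 + 21\right) + 799857 = 148 + 799857 = 800005$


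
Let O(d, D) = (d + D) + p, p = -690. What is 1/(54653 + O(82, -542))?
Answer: 1/53503 ≈ 1.8691e-5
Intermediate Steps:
O(d, D) = -690 + D + d (O(d, D) = (d + D) - 690 = (D + d) - 690 = -690 + D + d)
1/(54653 + O(82, -542)) = 1/(54653 + (-690 - 542 + 82)) = 1/(54653 - 1150) = 1/53503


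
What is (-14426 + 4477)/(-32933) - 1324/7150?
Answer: 13766029/117735475 ≈ 0.11692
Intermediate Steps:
(-14426 + 4477)/(-32933) - 1324/7150 = -9949*(-1/32933) - 1324*1/7150 = 9949/32933 - 662/3575 = 13766029/117735475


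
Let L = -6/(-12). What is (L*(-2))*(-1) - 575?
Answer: -574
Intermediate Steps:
L = 1/2 (L = -6*(-1/12) = 1/2 ≈ 0.50000)
(L*(-2))*(-1) - 575 = ((1/2)*(-2))*(-1) - 575 = -1*(-1) - 575 = 1 - 575 = -574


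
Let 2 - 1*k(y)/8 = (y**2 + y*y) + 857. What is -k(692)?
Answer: 7668664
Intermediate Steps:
k(y) = -6840 - 16*y**2 (k(y) = 16 - 8*((y**2 + y*y) + 857) = 16 - 8*((y**2 + y**2) + 857) = 16 - 8*(2*y**2 + 857) = 16 - 8*(857 + 2*y**2) = 16 + (-6856 - 16*y**2) = -6840 - 16*y**2)
-k(692) = -(-6840 - 16*692**2) = -(-6840 - 16*478864) = -(-6840 - 7661824) = -1*(-7668664) = 7668664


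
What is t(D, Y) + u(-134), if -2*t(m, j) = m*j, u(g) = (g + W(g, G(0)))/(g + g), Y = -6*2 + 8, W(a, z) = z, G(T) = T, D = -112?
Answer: -447/2 ≈ -223.50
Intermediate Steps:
Y = -4 (Y = -12 + 8 = -4)
u(g) = 1/2 (u(g) = (g + 0)/(g + g) = g/((2*g)) = g*(1/(2*g)) = 1/2)
t(m, j) = -j*m/2 (t(m, j) = -m*j/2 = -j*m/2)
t(D, Y) + u(-134) = -1/2*(-4)*(-112) + 1/2 = -224 + 1/2 = -447/2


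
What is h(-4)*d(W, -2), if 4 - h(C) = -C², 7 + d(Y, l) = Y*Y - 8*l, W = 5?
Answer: 680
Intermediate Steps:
d(Y, l) = -7 + Y² - 8*l (d(Y, l) = -7 + (Y*Y - 8*l) = -7 + (Y² - 8*l) = -7 + Y² - 8*l)
h(C) = 4 + C² (h(C) = 4 - (-1)*C² = 4 + C²)
h(-4)*d(W, -2) = (4 + (-4)²)*(-7 + 5² - 8*(-2)) = (4 + 16)*(-7 + 25 + 16) = 20*34 = 680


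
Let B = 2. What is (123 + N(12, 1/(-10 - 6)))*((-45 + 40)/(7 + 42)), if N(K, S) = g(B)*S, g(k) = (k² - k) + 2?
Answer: -2455/196 ≈ -12.526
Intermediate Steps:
g(k) = 2 + k² - k
N(K, S) = 4*S (N(K, S) = (2 + 2² - 1*2)*S = (2 + 4 - 2)*S = 4*S)
(123 + N(12, 1/(-10 - 6)))*((-45 + 40)/(7 + 42)) = (123 + 4/(-10 - 6))*((-45 + 40)/(7 + 42)) = (123 + 4/(-16))*(-5/49) = (123 + 4*(-1/16))*(-5*1/49) = (123 - ¼)*(-5/49) = (491/4)*(-5/49) = -2455/196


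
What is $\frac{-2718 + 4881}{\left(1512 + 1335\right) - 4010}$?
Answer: $- \frac{2163}{1163} \approx -1.8598$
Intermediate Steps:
$\frac{-2718 + 4881}{\left(1512 + 1335\right) - 4010} = \frac{2163}{2847 - 4010} = \frac{2163}{-1163} = 2163 \left(- \frac{1}{1163}\right) = - \frac{2163}{1163}$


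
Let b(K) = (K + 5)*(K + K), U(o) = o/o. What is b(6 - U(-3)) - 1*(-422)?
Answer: 522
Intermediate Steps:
U(o) = 1
b(K) = 2*K*(5 + K) (b(K) = (5 + K)*(2*K) = 2*K*(5 + K))
b(6 - U(-3)) - 1*(-422) = 2*(6 - 1*1)*(5 + (6 - 1*1)) - 1*(-422) = 2*(6 - 1)*(5 + (6 - 1)) + 422 = 2*5*(5 + 5) + 422 = 2*5*10 + 422 = 100 + 422 = 522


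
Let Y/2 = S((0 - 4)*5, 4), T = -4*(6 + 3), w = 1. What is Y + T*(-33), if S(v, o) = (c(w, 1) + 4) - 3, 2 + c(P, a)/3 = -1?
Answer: 1172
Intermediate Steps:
c(P, a) = -9 (c(P, a) = -6 + 3*(-1) = -6 - 3 = -9)
T = -36 (T = -4*9 = -36)
S(v, o) = -8 (S(v, o) = (-9 + 4) - 3 = -5 - 3 = -8)
Y = -16 (Y = 2*(-8) = -16)
Y + T*(-33) = -16 - 36*(-33) = -16 + 1188 = 1172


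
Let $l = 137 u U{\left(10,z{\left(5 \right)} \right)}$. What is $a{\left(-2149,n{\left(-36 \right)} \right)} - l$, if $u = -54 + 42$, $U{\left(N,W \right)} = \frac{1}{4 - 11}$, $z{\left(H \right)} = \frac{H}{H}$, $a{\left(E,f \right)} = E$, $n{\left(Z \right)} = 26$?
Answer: $- \frac{16687}{7} \approx -2383.9$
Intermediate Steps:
$z{\left(H \right)} = 1$
$U{\left(N,W \right)} = - \frac{1}{7}$ ($U{\left(N,W \right)} = \frac{1}{-7} = - \frac{1}{7}$)
$u = -12$
$l = \frac{1644}{7}$ ($l = 137 \left(-12\right) \left(- \frac{1}{7}\right) = \left(-1644\right) \left(- \frac{1}{7}\right) = \frac{1644}{7} \approx 234.86$)
$a{\left(-2149,n{\left(-36 \right)} \right)} - l = -2149 - \frac{1644}{7} = - \frac{16687}{7}$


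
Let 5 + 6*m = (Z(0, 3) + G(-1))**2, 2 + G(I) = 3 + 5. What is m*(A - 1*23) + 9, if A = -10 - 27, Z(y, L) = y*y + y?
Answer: -301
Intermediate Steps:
Z(y, L) = y + y**2 (Z(y, L) = y**2 + y = y + y**2)
G(I) = 6 (G(I) = -2 + (3 + 5) = -2 + 8 = 6)
A = -37
m = 31/6 (m = -5/6 + (0*(1 + 0) + 6)**2/6 = -5/6 + (0*1 + 6)**2/6 = -5/6 + (0 + 6)**2/6 = -5/6 + (1/6)*6**2 = -5/6 + (1/6)*36 = -5/6 + 6 = 31/6 ≈ 5.1667)
m*(A - 1*23) + 9 = 31*(-37 - 1*23)/6 + 9 = 31*(-37 - 23)/6 + 9 = (31/6)*(-60) + 9 = -310 + 9 = -301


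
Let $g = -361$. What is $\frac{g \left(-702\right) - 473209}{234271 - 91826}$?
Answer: $- \frac{219787}{142445} \approx -1.543$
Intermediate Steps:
$\frac{g \left(-702\right) - 473209}{234271 - 91826} = \frac{\left(-361\right) \left(-702\right) - 473209}{234271 - 91826} = \frac{253422 - 473209}{142445} = \left(-219787\right) \frac{1}{142445} = - \frac{219787}{142445}$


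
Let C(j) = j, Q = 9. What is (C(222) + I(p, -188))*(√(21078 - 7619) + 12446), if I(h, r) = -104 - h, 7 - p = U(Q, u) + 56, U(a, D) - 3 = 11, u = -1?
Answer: 2252726 + 181*√13459 ≈ 2.2737e+6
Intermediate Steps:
U(a, D) = 14 (U(a, D) = 3 + 11 = 14)
p = -63 (p = 7 - (14 + 56) = 7 - 1*70 = 7 - 70 = -63)
(C(222) + I(p, -188))*(√(21078 - 7619) + 12446) = (222 + (-104 - 1*(-63)))*(√(21078 - 7619) + 12446) = (222 + (-104 + 63))*(√13459 + 12446) = (222 - 41)*(12446 + √13459) = 181*(12446 + √13459) = 2252726 + 181*√13459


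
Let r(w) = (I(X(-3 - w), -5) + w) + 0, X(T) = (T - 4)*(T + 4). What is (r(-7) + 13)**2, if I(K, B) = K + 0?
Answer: 36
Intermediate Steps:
X(T) = (-4 + T)*(4 + T)
I(K, B) = K
r(w) = -16 + w + (-3 - w)**2 (r(w) = ((-16 + (-3 - w)**2) + w) + 0 = (-16 + w + (-3 - w)**2) + 0 = -16 + w + (-3 - w)**2)
(r(-7) + 13)**2 = ((-16 - 7 + (3 - 7)**2) + 13)**2 = ((-16 - 7 + (-4)**2) + 13)**2 = ((-16 - 7 + 16) + 13)**2 = (-7 + 13)**2 = 6**2 = 36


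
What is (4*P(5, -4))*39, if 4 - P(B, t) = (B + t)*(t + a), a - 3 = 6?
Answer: -156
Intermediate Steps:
a = 9 (a = 3 + 6 = 9)
P(B, t) = 4 - (9 + t)*(B + t) (P(B, t) = 4 - (B + t)*(t + 9) = 4 - (B + t)*(9 + t) = 4 - (9 + t)*(B + t))
(4*P(5, -4))*39 = (4*(4 - 1*(-4)² - 9*5 - 9*(-4) - 1*5*(-4)))*39 = (4*(4 - 1*16 - 45 + 36 + 20))*39 = (4*(4 - 16 - 45 + 36 + 20))*39 = (4*(-1))*39 = -4*39 = -156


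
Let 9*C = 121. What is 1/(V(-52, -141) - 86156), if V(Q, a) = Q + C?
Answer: -9/775751 ≈ -1.1602e-5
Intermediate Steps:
C = 121/9 (C = (⅑)*121 = 121/9 ≈ 13.444)
V(Q, a) = 121/9 + Q (V(Q, a) = Q + 121/9 = 121/9 + Q)
1/(V(-52, -141) - 86156) = 1/((121/9 - 52) - 86156) = 1/(-347/9 - 86156) = 1/(-775751/9) = -9/775751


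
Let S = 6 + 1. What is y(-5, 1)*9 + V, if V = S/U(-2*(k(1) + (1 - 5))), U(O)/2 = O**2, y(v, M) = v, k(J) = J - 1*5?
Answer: -23033/512 ≈ -44.986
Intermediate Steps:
k(J) = -5 + J (k(J) = J - 5 = -5 + J)
U(O) = 2*O**2
S = 7
V = 7/512 (V = 7/((2*(-2*((-5 + 1) + (1 - 5)))**2)) = 7/((2*(-2*(-4 - 4))**2)) = 7/((2*(-2*(-8))**2)) = 7/((2*16**2)) = 7/((2*256)) = 7/512 ≈ 0.013672)
y(-5, 1)*9 + V = -5*9 + 7/512 = -45 + 7/512 = -23033/512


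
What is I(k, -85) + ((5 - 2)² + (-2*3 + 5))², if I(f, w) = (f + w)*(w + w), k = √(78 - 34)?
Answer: 14514 - 340*√11 ≈ 13386.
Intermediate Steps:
k = 2*√11 (k = √44 = 2*√11 ≈ 6.6332)
I(f, w) = 2*w*(f + w) (I(f, w) = (f + w)*(2*w) = 2*w*(f + w))
I(k, -85) + ((5 - 2)² + (-2*3 + 5))² = 2*(-85)*(2*√11 - 85) + ((5 - 2)² + (-2*3 + 5))² = 2*(-85)*(-85 + 2*√11) + (3² + (-6 + 5))² = (14450 - 340*√11) + (9 - 1)² = (14450 - 340*√11) + 8² = (14450 - 340*√11) + 64 = 14514 - 340*√11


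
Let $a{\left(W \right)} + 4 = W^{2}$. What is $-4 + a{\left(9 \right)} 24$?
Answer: $1844$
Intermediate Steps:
$a{\left(W \right)} = -4 + W^{2}$
$-4 + a{\left(9 \right)} 24 = -4 + \left(-4 + 9^{2}\right) 24 = -4 + \left(-4 + 81\right) 24 = -4 + 77 \cdot 24 = -4 + 1848 = 1844$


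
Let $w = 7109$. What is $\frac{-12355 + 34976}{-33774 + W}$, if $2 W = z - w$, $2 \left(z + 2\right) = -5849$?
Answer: $- \frac{90484}{155167} \approx -0.58314$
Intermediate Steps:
$z = - \frac{5853}{2}$ ($z = -2 + \frac{1}{2} \left(-5849\right) = -2 - \frac{5849}{2} = - \frac{5853}{2} \approx -2926.5$)
$W = - \frac{20071}{4}$ ($W = \frac{- \frac{5853}{2} - 7109}{2} = \frac{1}{2} \left(- \frac{20071}{2}\right) = - \frac{20071}{4} \approx -5017.8$)
$\frac{-12355 + 34976}{-33774 + W} = \frac{-12355 + 34976}{-33774 - \frac{20071}{4}} = \frac{22621}{- \frac{155167}{4}} = 22621 \left(- \frac{4}{155167}\right) = - \frac{90484}{155167}$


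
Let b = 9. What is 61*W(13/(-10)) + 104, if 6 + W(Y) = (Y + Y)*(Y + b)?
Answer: -74161/50 ≈ -1483.2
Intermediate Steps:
W(Y) = -6 + 2*Y*(9 + Y) (W(Y) = -6 + (Y + Y)*(Y + 9) = -6 + (2*Y)*(9 + Y) = -6 + 2*Y*(9 + Y))
61*W(13/(-10)) + 104 = 61*(-6 + 2*(13/(-10))² + 18*(13/(-10))) + 104 = 61*(-6 + 2*(13*(-⅒))² + 18*(13*(-⅒))) + 104 = 61*(-6 + 2*(-13/10)² + 18*(-13/10)) + 104 = 61*(-6 + 2*(169/100) - 117/5) + 104 = 61*(-6 + 169/50 - 117/5) + 104 = 61*(-1301/50) + 104 = -79361/50 + 104 = -74161/50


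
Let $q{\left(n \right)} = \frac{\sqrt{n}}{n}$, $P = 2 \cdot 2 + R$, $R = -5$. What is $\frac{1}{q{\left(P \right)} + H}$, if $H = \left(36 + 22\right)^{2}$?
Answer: $\frac{3364}{11316497} + \frac{i}{11316497} \approx 0.00029727 + 8.8367 \cdot 10^{-8} i$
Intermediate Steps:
$P = -1$ ($P = 2 \cdot 2 - 5 = 4 - 5 = -1$)
$q{\left(n \right)} = \frac{1}{\sqrt{n}}$
$H = 3364$ ($H = 58^{2} = 3364$)
$\frac{1}{q{\left(P \right)} + H} = \frac{1}{\frac{1}{\sqrt{-1}} + 3364} = \frac{1}{- i + 3364} = \frac{1}{3364 - i} = \frac{3364 + i}{11316497}$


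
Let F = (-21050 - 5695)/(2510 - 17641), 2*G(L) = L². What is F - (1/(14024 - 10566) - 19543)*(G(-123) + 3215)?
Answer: 22045119734555117/104645996 ≈ 2.1066e+8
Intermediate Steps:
G(L) = L²/2
F = 26745/15131 (F = -26745/(-15131) = -26745*(-1/15131) = 26745/15131 ≈ 1.7676)
F - (1/(14024 - 10566) - 19543)*(G(-123) + 3215) = 26745/15131 - (1/(14024 - 10566) - 19543)*((½)*(-123)² + 3215) = 26745/15131 - (1/3458 - 19543)*((½)*15129 + 3215) = 26745/15131 - (1/3458 - 19543)*(15129/2 + 3215) = 26745/15131 - (-67579693)*21559/(3458*2) = 26745/15131 - 1*(-1456950601387/6916) = 26745/15131 + 1456950601387/6916 = 22045119734555117/104645996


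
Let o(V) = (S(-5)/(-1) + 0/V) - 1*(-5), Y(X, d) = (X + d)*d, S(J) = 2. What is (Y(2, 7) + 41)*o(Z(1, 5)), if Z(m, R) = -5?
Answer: 312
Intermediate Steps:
Y(X, d) = d*(X + d)
o(V) = 3 (o(V) = (2/(-1) + 0/V) - 1*(-5) = (2*(-1) + 0) + 5 = (-2 + 0) + 5 = -2 + 5 = 3)
(Y(2, 7) + 41)*o(Z(1, 5)) = (7*(2 + 7) + 41)*3 = (7*9 + 41)*3 = (63 + 41)*3 = 104*3 = 312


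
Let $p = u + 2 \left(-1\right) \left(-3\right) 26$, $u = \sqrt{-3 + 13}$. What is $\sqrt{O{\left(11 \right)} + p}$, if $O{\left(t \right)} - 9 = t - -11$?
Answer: $\sqrt{187 + \sqrt{10}} \approx 13.79$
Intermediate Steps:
$O{\left(t \right)} = 20 + t$ ($O{\left(t \right)} = 9 + \left(t - -11\right) = 9 + \left(t + 11\right) = 9 + \left(11 + t\right) = 20 + t$)
$u = \sqrt{10} \approx 3.1623$
$p = 156 + \sqrt{10}$ ($p = \sqrt{10} + 2 \left(-1\right) \left(-3\right) 26 = \sqrt{10} + \left(-2\right) \left(-3\right) 26 = \sqrt{10} + 6 \cdot 26 = \sqrt{10} + 156 = 156 + \sqrt{10} \approx 159.16$)
$\sqrt{O{\left(11 \right)} + p} = \sqrt{\left(20 + 11\right) + \left(156 + \sqrt{10}\right)} = \sqrt{31 + \left(156 + \sqrt{10}\right)} = \sqrt{187 + \sqrt{10}}$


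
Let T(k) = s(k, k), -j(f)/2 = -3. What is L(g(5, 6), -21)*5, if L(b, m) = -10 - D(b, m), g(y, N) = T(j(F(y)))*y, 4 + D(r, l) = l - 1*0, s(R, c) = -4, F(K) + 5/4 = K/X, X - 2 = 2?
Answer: 75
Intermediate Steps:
X = 4 (X = 2 + 2 = 4)
F(K) = -5/4 + K/4
j(f) = 6 (j(f) = -2*(-3) = 6)
T(k) = -4
D(r, l) = -4 + l (D(r, l) = -4 + (l - 1*0) = -4 + (l + 0) = -4 + l)
g(y, N) = -4*y
L(b, m) = -6 - m (L(b, m) = -10 - (-4 + m) = -10 + (4 - m) = -6 - m)
L(g(5, 6), -21)*5 = (-6 - 1*(-21))*5 = (-6 + 21)*5 = 15*5 = 75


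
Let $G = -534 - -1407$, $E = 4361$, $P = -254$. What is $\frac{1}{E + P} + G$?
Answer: $\frac{3585412}{4107} \approx 873.0$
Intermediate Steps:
$G = 873$ ($G = -534 + 1407 = 873$)
$\frac{1}{E + P} + G = \frac{1}{4361 - 254} + 873 = \frac{1}{4107} + 873 = \frac{3585412}{4107}$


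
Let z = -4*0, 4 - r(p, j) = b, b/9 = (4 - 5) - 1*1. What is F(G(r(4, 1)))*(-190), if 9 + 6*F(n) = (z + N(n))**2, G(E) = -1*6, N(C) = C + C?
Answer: -4275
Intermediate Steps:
b = -18 (b = 9*((4 - 5) - 1*1) = 9*(-1 - 1) = 9*(-2) = -18)
N(C) = 2*C
r(p, j) = 22 (r(p, j) = 4 - 1*(-18) = 4 + 18 = 22)
z = 0
G(E) = -6
F(n) = -3/2 + 2*n**2/3 (F(n) = -3/2 + (0 + 2*n)**2/6 = -3/2 + (2*n)**2/6 = -3/2 + (4*n**2)/6 = -3/2 + 2*n**2/3)
F(G(r(4, 1)))*(-190) = (-3/2 + (2/3)*(-6)**2)*(-190) = (-3/2 + (2/3)*36)*(-190) = (-3/2 + 24)*(-190) = (45/2)*(-190) = -4275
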